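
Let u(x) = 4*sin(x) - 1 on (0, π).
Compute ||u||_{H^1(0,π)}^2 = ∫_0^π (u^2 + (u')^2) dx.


||u||_{H^1(0,π)}^2 = -16 + 17*π

u'(x) = 4*cos(x).
Expand u² and (u')² and integrate term by term on (0, π), using: for integers n ≥ 1, ∫_0^π sin²(nx) dx = ∫_0^π cos²(nx) dx = π/2; for n ≠ n', ∫_0^π sin(nx)sin(n'x) dx = ∫_0^π cos(nx)cos(n'x) dx = 0; and by product-to-sum, ∫_0^π sin(nx)cos(n'x) dx = ½∫_0^π [sin((n+n')x) + sin((n−n')x)] dx, which is 0 when n+n' is even and 2n/(n²−n'²) when n+n' is odd (it need not vanish on (0, π)). For the constant mode: ∫_0^π 1 dx = π, ∫_0^π cos(nx) dx = 0, ∫_0^π sin(nx) dx = (1−(−1)^n)/n.
  u² squared terms: (-1)²·∫1 dx = 1·π = π;  (4)²·∫sin(x)² dx = 16·π/2 = 8*π.
  u² cross terms: 2·(-1)·(4)·∫1·sin(x) dx = -8·(2) = -16.
  So ∫_0^π u² dx = π + 8*π − 16 = -16 + 9*π.
  (u')² squared terms: (4)²·∫cos(x)² dx = 16·π/2 = 8*π.
  So ∫_0^π (u')² dx = 8*π.
||u||_{H^1}^2 = (-16 + 9*π) + (8*π) = -16 + 17*π.


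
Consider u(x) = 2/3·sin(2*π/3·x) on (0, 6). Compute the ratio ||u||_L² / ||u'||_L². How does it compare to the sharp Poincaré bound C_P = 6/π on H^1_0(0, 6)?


||u||_L² / ||u'||_L² = 3/(2*π) < C_P = 6/π.

u(x) = 2/3·sin(2*π/3·x), so u'(x) = 4*π*cos(2*π*x/3)/9.
Writing u(x) = A·sin(kπx/L) with A = 2/3 and k = 4, use ∫_0^L sin²(kπx/L) dx = L/2 and ∫_0^L cos²(kπx/L) dx = L/2.
u² = 4/9·sin²(2*π/3·x) and (u')² = 16*π^2/81·cos²(2*π/3·x), and each of sin², cos² integrates to L/2 = 3 over (0, 6).
∫_0^6 u² dx = 4/3, so ||u||_L² = 2*sqrt(3)/3.
∫_0^6 (u')² dx = 16*π^2/27, so ||u'||_L² = 4*sqrt(3)*π/9.
Ratio ||u||_L² / ||u'||_L² = 3/(2*π).
Sharp Poincaré constant on H^1_0(0, 6) is C_P = L/π = 6/π, achieved by sin(π/6·x).
This is the k = 4 harmonic; the ratio L/(kπ) is strictly less than C_P = L/π, consistent with the sharp inequality ||u||_L² ≤ C_P ||u'||_L².


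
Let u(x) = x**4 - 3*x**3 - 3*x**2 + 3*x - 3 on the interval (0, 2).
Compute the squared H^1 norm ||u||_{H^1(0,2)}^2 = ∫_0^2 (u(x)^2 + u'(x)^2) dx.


||u||_{H^1}^2 = 93088/315

The H^1 norm (squared) on an interval (0, L) is
  ||u||_{H^1}^2 = ∫_0^L u(x)^2 dx + ∫_0^L u'(x)^2 dx.
Compute u'(x) = 4*x**3 - 9*x**2 - 6*x + 3.
Then u(x)^2 = x**8 - 6*x**7 + 3*x**6 + 24*x**5 - 15*x**4 + 27*x**2 - 18*x + 9 and u'(x)^2 = 16*x**6 - 72*x**5 + 33*x**4 + 132*x**3 - 18*x**2 - 36*x + 9.
Integrate each monomial from 0 to 2 using ∫_0^2 c·x^n dx = c·2^(n+1)/(n+1):
  ∫_0^2 u(x)^2 dx = ∫_0^2 (x^8 - 6*x^7 + 3*x^6 + 24*x^5 - 15*x^4 + 27*x^2 - 18*x + 9) dx. Term by term:
    ∫_0^2 x^8 dx = 512/9;  ∫_0^2 -6*x^7 dx = -192;  ∫_0^2 3*x^6 dx = 384/7;
    ∫_0^2 24*x^5 dx = 256;  ∫_0^2 -15*x^4 dx = -96;  ∫_0^2 27*x^2 dx = 72;
    ∫_0^2 -18*x dx = -36;  ∫_0^2 9 dx = 18.
  Sum: 512/9 − 192 + 384/7 + 256 − 96 + 72 − 36 + 18 = 8426/63.
  ∫_0^2 u'(x)^2 dx = ∫_0^2 (16*x^6 - 72*x^5 + 33*x^4 + 132*x^3 - 18*x^2 - 36*x + 9) dx. Term by term:
    ∫_0^2 16*x^6 dx = 2048/7;  ∫_0^2 -72*x^5 dx = -768;  ∫_0^2 33*x^4 dx = 1056/5;
    ∫_0^2 132*x^3 dx = 528;  ∫_0^2 -18*x^2 dx = -48;  ∫_0^2 -36*x dx = -72;
    ∫_0^2 9 dx = 18.
  Sum: 2048/7 − 768 + 1056/5 + 528 − 48 − 72 + 18 = 5662/35.
Adding: ||u||_{H^1}^2 = 8426/63 + 5662/35 = 93088/315.


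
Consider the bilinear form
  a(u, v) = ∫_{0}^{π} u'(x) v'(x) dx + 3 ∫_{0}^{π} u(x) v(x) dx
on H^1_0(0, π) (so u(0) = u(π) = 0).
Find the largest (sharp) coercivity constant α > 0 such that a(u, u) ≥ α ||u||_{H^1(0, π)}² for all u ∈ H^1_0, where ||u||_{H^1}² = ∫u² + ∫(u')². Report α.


α = 1

Coercivity of a(·,·) on H^1_0(0, π) means a(u, u) ≥ α ||u||_{H^1}² for every u ∈ H^1_0.
The interval has length L = π, and Poincaré/coercivity depend only on L. Here a(u, u) = ∫(u')² + (3)·∫u².
Here c = 3 ≥ 1, so a(u,u) = ∫(u')² + c∫u² ≥ ∫(u')² + ∫u² = ||u||_{H^1}², i.e. α = 1 works. No larger α is possible: a(u,u) ≥ α||u||_{H^1}² means (1−α)∫(u')² ≥ (α−c)∫u², and for the modes u_n = sin(nπ(x−x₀)/L) (x₀ the left endpoint) one has ∫u_n²/∫(u_n')² = (L/(nπ))² → 0, so a(u_n,u_n)/||u_n||_{H^1}² → 1. Hence the optimal constant is α = 1.
Therefore α = 1.


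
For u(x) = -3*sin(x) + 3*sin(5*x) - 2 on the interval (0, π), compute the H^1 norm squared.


||u||_{H^1(0,π)}^2 = 96/5 + 130*π

u'(x) = -3*cos(x) + 15*cos(5*x).
Expand u² and (u')² and integrate term by term on (0, π), using: for integers n ≥ 1, ∫_0^π sin²(nx) dx = ∫_0^π cos²(nx) dx = π/2; for n ≠ n', ∫_0^π sin(nx)sin(n'x) dx = ∫_0^π cos(nx)cos(n'x) dx = 0; and by product-to-sum, ∫_0^π sin(nx)cos(n'x) dx = ½∫_0^π [sin((n+n')x) + sin((n−n')x)] dx, which is 0 when n+n' is even and 2n/(n²−n'²) when n+n' is odd (it need not vanish on (0, π)). For the constant mode: ∫_0^π 1 dx = π, ∫_0^π cos(nx) dx = 0, ∫_0^π sin(nx) dx = (1−(−1)^n)/n.
  u² squared terms: (-2)²·∫1 dx = 4·π = 4*π;  (-3)²·∫sin(x)² dx = 9·π/2 = 9*π/2;  (3)²·∫sin(5x)² dx = 9·π/2 = 9*π/2.
  u² cross terms: 2·(-2)·(-3)·∫1·sin(x) dx = 12·(2) = 24;  2·(-2)·(3)·∫1·sin(5x) dx = -12·(2/5) = -24/5;  2·(-3)·(3)·∫sin(x)·sin(5x) dx = -18·(0) = 0.
  So ∫_0^π u² dx = 4*π + 9*π/2 + 9*π/2 + 24 − 24/5 + 0 = 96/5 + 13*π.
  (u')² squared terms: (-3)²·∫cos(x)² dx = 9·π/2 = 9*π/2;  (15)²·∫cos(5x)² dx = 225·π/2 = 225*π/2.
  (u')² cross terms: 2·(-3)·(15)·∫cos(x)·cos(5x) dx = -90·(0) = 0.
  So ∫_0^π (u')² dx = 9*π/2 + 225*π/2 + 0 = 117*π.
||u||_{H^1}^2 = (96/5 + 13*π) + (117*π) = 96/5 + 130*π.


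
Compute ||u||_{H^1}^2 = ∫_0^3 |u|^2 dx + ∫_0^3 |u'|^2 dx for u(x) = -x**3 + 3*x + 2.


||u||_{H^1}^2 = 13623/35

The H^1 norm (squared) on an interval (0, L) is
  ||u||_{H^1}^2 = ∫_0^L u(x)^2 dx + ∫_0^L u'(x)^2 dx.
Compute u'(x) = 3 - 3*x**2.
Then u(x)^2 = x**6 - 6*x**4 - 4*x**3 + 9*x**2 + 12*x + 4 and u'(x)^2 = 9*x**4 - 18*x**2 + 9.
Integrate each monomial from 0 to 3 using ∫_0^3 c·x^n dx = c·3^(n+1)/(n+1):
  ∫_0^3 u(x)^2 dx = ∫_0^3 (x^6 - 6*x^4 - 4*x^3 + 9*x^2 + 12*x + 4) dx. Term by term:
    ∫_0^3 x^6 dx = 2187/7;  ∫_0^3 -6*x^4 dx = -1458/5;  ∫_0^3 -4*x^3 dx = -81;
    ∫_0^3 9*x^2 dx = 81;  ∫_0^3 12*x dx = 54;  ∫_0^3 4 dx = 12.
  Sum: 2187/7 − 1458/5 − 81 + 81 + 54 + 12 = 3039/35.
  ∫_0^3 u'(x)^2 dx = ∫_0^3 (9*x^4 - 18*x^2 + 9) dx. Term by term:
    ∫_0^3 9*x^4 dx = 2187/5;  ∫_0^3 -18*x^2 dx = -162;  ∫_0^3 9 dx = 27.
  Sum: 2187/5 − 162 + 27 = 1512/5.
Adding: ||u||_{H^1}^2 = 3039/35 + 1512/5 = 13623/35.


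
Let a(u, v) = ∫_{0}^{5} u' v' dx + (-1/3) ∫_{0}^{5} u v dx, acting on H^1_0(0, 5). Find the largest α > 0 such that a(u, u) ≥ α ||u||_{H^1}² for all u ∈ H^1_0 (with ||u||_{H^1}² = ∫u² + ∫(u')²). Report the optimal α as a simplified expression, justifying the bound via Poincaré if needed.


α = (-25/3 + π^2)/(π^2 + 25)

Coercivity of a(·,·) on H^1_0(0, 5) means a(u, u) ≥ α ||u||_{H^1}² for every u ∈ H^1_0.
The interval has length L = 5, and Poincaré/coercivity depend only on L. Here a(u, u) = ∫(u')² + (-1/3)·∫u².
Here c = -1/3 < 0 with |c| < (π/L)² = π^2/25, so coercivity still holds. The condition a(u,u) ≥ α||u||_{H^1}² reads (1−α)∫(u')² ≥ (α−c)∫u². Any admissible α is ≤ 1 (rapidly oscillating u have ∫u²/∫(u')² → 0), and α = 1 would force 0 ≥ (1−c)∫u², impossible since c < 1; so 1−α > 0. By the sharp Poincaré inequality on H^1_0 of an interval of length L, ∫(u')² ≥ (π/L)²∫u² with equality for the first sine mode sin(π(x−x₀)/L) (x₀ the left endpoint), so the inequality holds for all u iff (1−α)(π/L)² ≥ α − c, i.e. α ≤ ((π/L)² + c)/((π/L)² + 1) = (1 + c(L/π)²)/(1 + (L/π)²). (Direct route, valid since c ≤ 0: Poincaré gives c∫u² ≥ c(L/π)²∫(u')², so a(u,u) ≥ (1 + c(L/π)²)∫(u')², while ||u||_{H^1}² ≤ (1 + (L/π)²)∫(u')²; dividing yields the same α.) With (π/L)² = π^2/25 and c = -1/3, the largest admissible constant is α = ((π/L)² + c)/((π/L)² + 1).
Simplifying, α = (-25/3 + π^2)/(π^2 + 25).


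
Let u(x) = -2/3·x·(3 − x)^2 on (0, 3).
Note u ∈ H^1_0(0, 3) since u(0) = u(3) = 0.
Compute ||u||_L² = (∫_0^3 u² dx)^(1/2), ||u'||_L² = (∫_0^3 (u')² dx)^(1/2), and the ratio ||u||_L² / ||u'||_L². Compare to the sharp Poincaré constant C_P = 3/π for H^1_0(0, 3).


||u||_L² / ||u'||_L² = 3*sqrt(14)/14 < C_P = 3/π.

u(x) = -2/3·x·(3 − x)^2, so u'(x) = 2*(1 - x)*(x - 3).
u(x) = -2/3·x·(3 − x)^2 vanishes at x = 0 and x = 3, so u ∈ H^1_0(0, 3). Differentiate via the product rule and integrate the resulting polynomials term by term.
  ∫_0^3 u² dx = ∫_0^3 (4*x^6/9 - 16*x^5/3 + 24*x^4 - 48*x^3 + 36*x^2) dx. Term by term:
    ∫_0^3 4*x^6/9 dx = 972/7;  ∫_0^3 -16*x^5/3 dx = -648;  ∫_0^3 24*x^4 dx = 5832/5;
    ∫_0^3 -48*x^3 dx = -972;  ∫_0^3 36*x^2 dx = 324.
  Sum: 972/7 − 648 + 5832/5 − 972 + 324 = 324/35.
  ∫_0^3 (u')² dx = ∫_0^3 (4*x^4 - 32*x^3 + 88*x^2 - 96*x + 36) dx. Term by term:
    ∫_0^3 4*x^4 dx = 972/5;  ∫_0^3 -32*x^3 dx = -648;  ∫_0^3 88*x^2 dx = 792;
    ∫_0^3 -96*x dx = -432;  ∫_0^3 36 dx = 108.
  Sum: 972/5 − 648 + 792 − 432 + 108 = 72/5.
∫_0^3 u² dx = 324/35, so ||u||_L² = 18*sqrt(35)/35.
∫_0^3 (u')² dx = 72/5, so ||u'||_L² = 6*sqrt(10)/5.
Ratio ||u||_L² / ||u'||_L² = 3*sqrt(14)/14.
Sharp Poincaré constant on H^1_0(0, 3) is C_P = L/π = 3/π, achieved by sin(π/3·x).
A polynomial bump cannot attain the sharp Poincaré constant (only the first sine eigenfunction does), so the ratio is strictly less than C_P, consistent with ||u||_L² ≤ C_P ||u'||_L².


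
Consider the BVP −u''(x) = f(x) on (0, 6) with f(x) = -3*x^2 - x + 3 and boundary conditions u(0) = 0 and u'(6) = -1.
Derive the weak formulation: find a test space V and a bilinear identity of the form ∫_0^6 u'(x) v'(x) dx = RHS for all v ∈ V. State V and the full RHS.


V = {v ∈ H^1(0, 6) : v(0) = 0} (test functions vanish at x = 0 where u is specified); weak form: ∫_0^6 u'v' dx = ∫_0^6 (-3*x^2 - x + 3) v dx − v(6) for all v ∈ V.

Multiply both sides by a test function v and integrate from 0 to 6:
  ∫_0^6 −u''(x) v(x) dx = ∫_0^6 f(x) v(x) dx.
Integrate the LHS by parts once:
  ∫_0^6 −u'' v dx = −[u'(x) v(x)]_0^6 + ∫_0^6 u'(x) v'(x) dx.
Thus ∫_0^6 u'(x) v'(x) dx = ∫_0^6 f(x) v(x) dx + [u'(x) v(x)]_0^6.
Choose V so that boundary terms are either known or forced to vanish.
Mixed BC: u(0) = 0 (Dirichlet) and u'(6) = -1 (Neumann). Define V = {v ∈ H^1(0, 6) : v(0) = 0}. Then [u' v]_0^6 = u'(6)·v(6) − u'(0)·0 = − v(6).
Weak formulation: find u (satisfying any essential BC) such that ∫_0^6 u'(x) v'(x) dx = ∫_0^6 f v dx − v(6) for all v ∈ V (Dirichlet at 0 absorbed into V; Neumann datum at x = 6 contributes the boundary term).
Substituting f(x) = -3*x^2 - x + 3, the right-hand side is ∫_0^6 (-3*x^2 - x + 3) v dx − v(6).


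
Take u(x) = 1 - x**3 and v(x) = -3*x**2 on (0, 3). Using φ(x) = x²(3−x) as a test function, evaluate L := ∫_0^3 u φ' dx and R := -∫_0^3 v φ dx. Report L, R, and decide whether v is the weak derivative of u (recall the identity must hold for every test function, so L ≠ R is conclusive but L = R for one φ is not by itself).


LHS = 729/10, RHS = 729/10. Yes, v = u' weakly.

u(x) = 1 - x**3, classical derivative u'(x) = -3*x**2.
φ(x) = x²(3−x), so φ'(x) = 3*x*(2 - x).
Note φ(0) = φ(3) = 0, so the boundary term u·φ vanishes.
LHS = ∫_0^3 u(x) φ'(x) dx = ∫_0^3 (3*x^5 - 6*x^4 - 3*x^2 + 6*x) dx. Term by term:
  ∫_0^3 3*x^5 dx = 729/2;  ∫_0^3 -6*x^4 dx = -1458/5;  ∫_0^3 -3*x^2 dx = -27;
  ∫_0^3 6*x dx = 27.
Sum: 729/2 − 1458/5 − 27 + 27 = 729/10.
So LHS = 729/10.
∫_0^3 v(x) φ(x) dx = ∫_0^3 (3*x^5 - 9*x^4) dx. Term by term:
  ∫_0^3 3*x^5 dx = 729/2;  ∫_0^3 -9*x^4 dx = -2187/5.
Sum: 729/2 − 2187/5 = -729/10.
So RHS = -∫_0^3 v(x) φ(x) dx = 729/10.
LHS = RHS, so the identity holds for this test φ.
Moreover u is smooth here and v(x) = u'(x) = -3*x**2 pointwise, so the identity holds for every test function. Hence v is the weak derivative of u.


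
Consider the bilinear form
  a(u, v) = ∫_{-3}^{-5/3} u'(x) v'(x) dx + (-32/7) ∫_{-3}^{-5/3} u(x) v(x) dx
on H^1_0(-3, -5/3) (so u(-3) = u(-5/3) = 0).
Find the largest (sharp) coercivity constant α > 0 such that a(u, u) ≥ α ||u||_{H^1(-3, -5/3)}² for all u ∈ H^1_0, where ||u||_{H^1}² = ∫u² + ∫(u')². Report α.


α = (-512 + 63*π^2)/(7*(16 + 9*π^2))

Coercivity of a(·,·) on H^1_0(-3, -5/3) means a(u, u) ≥ α ||u||_{H^1}² for every u ∈ H^1_0.
The interval has length L = 4/3, and Poincaré/coercivity depend only on L. Here a(u, u) = ∫(u')² + (-32/7)·∫u².
Here c = -32/7 < 0 with |c| < (π/L)² = 9*π^2/16, so coercivity still holds. The condition a(u,u) ≥ α||u||_{H^1}² reads (1−α)∫(u')² ≥ (α−c)∫u². Any admissible α is ≤ 1 (rapidly oscillating u have ∫u²/∫(u')² → 0), and α = 1 would force 0 ≥ (1−c)∫u², impossible since c < 1; so 1−α > 0. By the sharp Poincaré inequality on H^1_0 of an interval of length L, ∫(u')² ≥ (π/L)²∫u² with equality for the first sine mode sin(π(x−x₀)/L) (x₀ the left endpoint), so the inequality holds for all u iff (1−α)(π/L)² ≥ α − c, i.e. α ≤ ((π/L)² + c)/((π/L)² + 1) = (1 + c(L/π)²)/(1 + (L/π)²). (Direct route, valid since c ≤ 0: Poincaré gives c∫u² ≥ c(L/π)²∫(u')², so a(u,u) ≥ (1 + c(L/π)²)∫(u')², while ||u||_{H^1}² ≤ (1 + (L/π)²)∫(u')²; dividing yields the same α.) With (π/L)² = 9*π^2/16 and c = -32/7, the largest admissible constant is α = ((π/L)² + c)/((π/L)² + 1).
Simplifying, α = (-512 + 63*π^2)/(7*(16 + 9*π^2)).


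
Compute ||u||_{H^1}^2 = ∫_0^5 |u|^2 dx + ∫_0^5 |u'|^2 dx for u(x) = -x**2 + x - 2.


||u||_{H^1}^2 = 1225/2

The H^1 norm (squared) on an interval (0, L) is
  ||u||_{H^1}^2 = ∫_0^L u(x)^2 dx + ∫_0^L u'(x)^2 dx.
Compute u'(x) = 1 - 2*x.
Then u(x)^2 = x**4 - 2*x**3 + 5*x**2 - 4*x + 4 and u'(x)^2 = 4*x**2 - 4*x + 1.
Integrate each monomial from 0 to 5 using ∫_0^5 c·x^n dx = c·5^(n+1)/(n+1):
  ∫_0^5 u(x)^2 dx = ∫_0^5 (x^4 - 2*x^3 + 5*x^2 - 4*x + 4) dx. Term by term:
    ∫_0^5 x^4 dx = 625;  ∫_0^5 -2*x^3 dx = -625/2;  ∫_0^5 5*x^2 dx = 625/3;
    ∫_0^5 -4*x dx = -50;  ∫_0^5 4 dx = 20.
  Sum: 625 − 625/2 + 625/3 − 50 + 20 = 2945/6.
  ∫_0^5 u'(x)^2 dx = ∫_0^5 (4*x^2 - 4*x + 1) dx. Term by term:
    ∫_0^5 4*x^2 dx = 500/3;  ∫_0^5 -4*x dx = -50;  ∫_0^5 1 dx = 5.
  Sum: 500/3 − 50 + 5 = 365/3.
Adding: ||u||_{H^1}^2 = 2945/6 + 365/3 = 1225/2.


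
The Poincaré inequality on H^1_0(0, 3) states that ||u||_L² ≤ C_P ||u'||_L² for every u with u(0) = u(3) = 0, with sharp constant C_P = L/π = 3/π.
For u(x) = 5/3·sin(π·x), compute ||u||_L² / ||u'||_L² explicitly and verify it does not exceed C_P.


||u||_L² / ||u'||_L² = 1/π < C_P = 3/π.

u(x) = 5/3·sin(π·x), so u'(x) = 5*π*cos(π*x)/3.
Writing u(x) = A·sin(kπx/L) with A = 5/3 and k = 3, use ∫_0^L sin²(kπx/L) dx = L/2 and ∫_0^L cos²(kπx/L) dx = L/2.
u² = 25/9·sin²(π·x) and (u')² = 25*π^2/9·cos²(π·x), and each of sin², cos² integrates to L/2 = 3/2 over (0, 3).
∫_0^3 u² dx = 25/6, so ||u||_L² = 5*sqrt(6)/6.
∫_0^3 (u')² dx = 25*π^2/6, so ||u'||_L² = 5*sqrt(6)*π/6.
Ratio ||u||_L² / ||u'||_L² = 1/π.
Sharp Poincaré constant on H^1_0(0, 3) is C_P = L/π = 3/π, achieved by sin(π/3·x).
This is the k = 3 harmonic; the ratio L/(kπ) is strictly less than C_P = L/π, consistent with the sharp inequality ||u||_L² ≤ C_P ||u'||_L².


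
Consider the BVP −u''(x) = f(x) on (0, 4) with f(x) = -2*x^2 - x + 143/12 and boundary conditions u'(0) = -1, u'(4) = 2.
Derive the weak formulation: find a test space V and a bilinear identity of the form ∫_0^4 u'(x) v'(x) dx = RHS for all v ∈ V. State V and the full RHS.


V = H^1(0, 4) (v unrestricted at boundary; u is determined up to an additive constant); weak form: ∫_0^4 u'v' dx = ∫_0^4 (-2*x^2 - x + 143/12) v dx + 2·v(4) + v(0) for all v ∈ V.

Multiply both sides by a test function v and integrate from 0 to 4:
  ∫_0^4 −u''(x) v(x) dx = ∫_0^4 f(x) v(x) dx.
Integrate the LHS by parts once:
  ∫_0^4 −u'' v dx = −[u'(x) v(x)]_0^4 + ∫_0^4 u'(x) v'(x) dx.
Thus ∫_0^4 u'(x) v'(x) dx = ∫_0^4 f(x) v(x) dx + [u'(x) v(x)]_0^4.
Choose V so that boundary terms are either known or forced to vanish.
u has inhomogeneous Neumann u'(0) = -1, u'(4) = 2. [u' v]_0^4 = (2)·v(4) − (-1)·v(0) = 2·v(4) + v(0). Take V = H^1(0, 4); boundary term becomes part of RHS.
Weak formulation: find u (satisfying any essential BC) such that ∫_0^4 u'(x) v'(x) dx = ∫_0^4 f v dx + 2·v(4) + v(0) for all v ∈ V (Neumann data are natural BCs: they enter the RHS as boundary terms).
Substituting f(x) = -2*x^2 - x + 143/12, the right-hand side is ∫_0^4 (-2*x^2 - x + 143/12) v dx + 2·v(4) + v(0).
Compatibility check (pure Neumann): taking v ≡ 1 ∈ V gives 0 = ∫_0^4 f dx + (2) − (-1), i.e. ∫_0^4 f dx must equal u'(0) − u'(4) = -3. Indeed ∫_0^4 (-2*x^2 - x + 143/12) dx = -3, so the data are compatible. The solution is then unique only up to an additive constant (fix it e.g. by requiring ∫_0^4 u dx = 0).


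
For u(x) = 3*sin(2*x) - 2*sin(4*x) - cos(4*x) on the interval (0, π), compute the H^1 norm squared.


||u||_{H^1(0,π)}^2 = 65*π

u'(x) = 4*sin(4*x) + 6*cos(2*x) - 8*cos(4*x).
Expand u² and (u')² and integrate term by term on (0, π), using: for integers n ≥ 1, ∫_0^π sin²(nx) dx = ∫_0^π cos²(nx) dx = π/2; for n ≠ n', ∫_0^π sin(nx)sin(n'x) dx = ∫_0^π cos(nx)cos(n'x) dx = 0; and by product-to-sum, ∫_0^π sin(nx)cos(n'x) dx = ½∫_0^π [sin((n+n')x) + sin((n−n')x)] dx, which is 0 when n+n' is even and 2n/(n²−n'²) when n+n' is odd (it need not vanish on (0, π)).
  u² squared terms: (-1)²·∫cos(4x)² dx = 1·π/2 = π/2;  (-2)²·∫sin(4x)² dx = 4·π/2 = 2*π;  (3)²·∫sin(2x)² dx = 9·π/2 = 9*π/2.
  u² cross terms: 2·(-1)·(-2)·∫cos(4x)·sin(4x) dx = 4·(0) = 0;  2·(-1)·(3)·∫cos(4x)·sin(2x) dx = -6·(0) = 0;  2·(-2)·(3)·∫sin(4x)·sin(2x) dx = -12·(0) = 0.
  So ∫_0^π u² dx = π/2 + 2*π + 9*π/2 + 0 + 0 + 0 = 7*π.
  (u')² squared terms: (-8)²·∫cos(4x)² dx = 64·π/2 = 32*π;  (4)²·∫sin(4x)² dx = 16·π/2 = 8*π;  (6)²·∫cos(2x)² dx = 36·π/2 = 18*π.
  (u')² cross terms: 2·(-8)·(4)·∫cos(4x)·sin(4x) dx = -64·(0) = 0;  2·(-8)·(6)·∫cos(4x)·cos(2x) dx = -96·(0) = 0;  2·(4)·(6)·∫sin(4x)·cos(2x) dx = 48·(0) = 0.
  So ∫_0^π (u')² dx = 32*π + 8*π + 18*π + 0 + 0 + 0 = 58*π.
||u||_{H^1}^2 = (7*π) + (58*π) = 65*π.


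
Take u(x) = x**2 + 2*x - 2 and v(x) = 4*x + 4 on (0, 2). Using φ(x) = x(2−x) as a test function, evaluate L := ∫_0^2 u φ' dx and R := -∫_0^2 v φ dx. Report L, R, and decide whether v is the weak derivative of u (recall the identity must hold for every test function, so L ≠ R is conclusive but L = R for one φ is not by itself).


LHS = -16/3, RHS = -32/3. No, v is not the weak derivative of u.

u(x) = x**2 + 2*x - 2, classical derivative u'(x) = 2*x + 2.
φ(x) = x(2−x), so φ'(x) = 2 - 2*x.
Note φ(0) = φ(2) = 0, so the boundary term u·φ vanishes.
LHS = ∫_0^2 u(x) φ'(x) dx = ∫_0^2 (-2*x^3 - 2*x^2 + 8*x - 4) dx. Term by term:
  ∫_0^2 -2*x^3 dx = -8;  ∫_0^2 -2*x^2 dx = -16/3;  ∫_0^2 8*x dx = 16;
  ∫_0^2 -4 dx = -8.
Sum: -8 − 16/3 + 16 − 8 = -16/3.
So LHS = -16/3.
∫_0^2 v(x) φ(x) dx = ∫_0^2 (-4*x^3 + 4*x^2 + 8*x) dx. Term by term:
  ∫_0^2 -4*x^3 dx = -16;  ∫_0^2 4*x^2 dx = 32/3;  ∫_0^2 8*x dx = 16.
Sum: -16 + 32/3 + 16 = 32/3.
So RHS = -∫_0^2 v(x) φ(x) dx = -32/3.
LHS − RHS = 16/3 ≠ 0, so the identity fails.
(For a valid weak derivative the identity must hold for EVERY test function, in particular this one. The failure shows v is NOT the weak derivative of u.)
Correct weak derivative would be u'(x) = 2*x + 2.


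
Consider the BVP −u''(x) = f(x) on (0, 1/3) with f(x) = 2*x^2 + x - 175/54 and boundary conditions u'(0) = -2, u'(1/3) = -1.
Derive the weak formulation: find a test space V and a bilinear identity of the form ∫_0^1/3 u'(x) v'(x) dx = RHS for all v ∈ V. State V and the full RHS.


V = H^1(0, 1/3) (v unrestricted at boundary; u is determined up to an additive constant); weak form: ∫_0^1/3 u'v' dx = ∫_0^1/3 (2*x^2 + x - 175/54) v dx − v(1/3) + 2·v(0) for all v ∈ V.

Multiply both sides by a test function v and integrate from 0 to 1/3:
  ∫_0^1/3 −u''(x) v(x) dx = ∫_0^1/3 f(x) v(x) dx.
Integrate the LHS by parts once:
  ∫_0^1/3 −u'' v dx = −[u'(x) v(x)]_0^1/3 + ∫_0^1/3 u'(x) v'(x) dx.
Thus ∫_0^1/3 u'(x) v'(x) dx = ∫_0^1/3 f(x) v(x) dx + [u'(x) v(x)]_0^1/3.
Choose V so that boundary terms are either known or forced to vanish.
u has inhomogeneous Neumann u'(0) = -2, u'(1/3) = -1. [u' v]_0^1/3 = (-1)·v(1/3) − (-2)·v(0) = − v(1/3) + 2·v(0). Take V = H^1(0, 1/3); boundary term becomes part of RHS.
Weak formulation: find u (satisfying any essential BC) such that ∫_0^1/3 u'(x) v'(x) dx = ∫_0^1/3 f v dx − v(1/3) + 2·v(0) for all v ∈ V (Neumann data are natural BCs: they enter the RHS as boundary terms).
Substituting f(x) = 2*x^2 + x - 175/54, the right-hand side is ∫_0^1/3 (2*x^2 + x - 175/54) v dx − v(1/3) + 2·v(0).
Compatibility check (pure Neumann): taking v ≡ 1 ∈ V gives 0 = ∫_0^1/3 f dx + (-1) − (-2), i.e. ∫_0^1/3 f dx must equal u'(0) − u'(1/3) = -1. Indeed ∫_0^1/3 (2*x^2 + x - 175/54) dx = -1, so the data are compatible. The solution is then unique only up to an additive constant (fix it e.g. by requiring ∫_0^1/3 u dx = 0).


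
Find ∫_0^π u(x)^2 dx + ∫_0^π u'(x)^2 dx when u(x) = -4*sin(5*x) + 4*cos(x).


||u||_{H^1(0,π)}^2 = 224*π

u'(x) = -4*sin(x) - 20*cos(5*x).
Expand u² and (u')² and integrate term by term on (0, π), using: for integers n ≥ 1, ∫_0^π sin²(nx) dx = ∫_0^π cos²(nx) dx = π/2; for n ≠ n', ∫_0^π sin(nx)sin(n'x) dx = ∫_0^π cos(nx)cos(n'x) dx = 0; and by product-to-sum, ∫_0^π sin(nx)cos(n'x) dx = ½∫_0^π [sin((n+n')x) + sin((n−n')x)] dx, which is 0 when n+n' is even and 2n/(n²−n'²) when n+n' is odd (it need not vanish on (0, π)).
  u² squared terms: (-4)²·∫sin(5x)² dx = 16·π/2 = 8*π;  (4)²·∫cos(x)² dx = 16·π/2 = 8*π.
  u² cross terms: 2·(-4)·(4)·∫sin(5x)·cos(x) dx = -32·(0) = 0.
  So ∫_0^π u² dx = 8*π + 8*π + 0 = 16*π.
  (u')² squared terms: (-20)²·∫cos(5x)² dx = 400·π/2 = 200*π;  (-4)²·∫sin(x)² dx = 16·π/2 = 8*π.
  (u')² cross terms: 2·(-20)·(-4)·∫cos(5x)·sin(x) dx = 160·(0) = 0.
  So ∫_0^π (u')² dx = 200*π + 8*π + 0 = 208*π.
||u||_{H^1}^2 = (16*π) + (208*π) = 224*π.


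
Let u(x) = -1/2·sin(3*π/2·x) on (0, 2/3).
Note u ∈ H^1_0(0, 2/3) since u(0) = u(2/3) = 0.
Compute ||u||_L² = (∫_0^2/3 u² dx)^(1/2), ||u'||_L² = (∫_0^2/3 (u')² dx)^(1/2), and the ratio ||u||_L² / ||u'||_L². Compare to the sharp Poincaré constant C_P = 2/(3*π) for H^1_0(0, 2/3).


||u||_L² / ||u'||_L² = 2/(3*π) = C_P.

u(x) = -1/2·sin(3*π/2·x), so u'(x) = -3*π*cos(3*π*x/2)/4.
Writing u(x) = A·sin(kπx/L) with A = -1/2 and k = 1, use ∫_0^L sin²(kπx/L) dx = L/2 and ∫_0^L cos²(kπx/L) dx = L/2.
u² = 1/4·sin²(3*π/2·x) and (u')² = 9*π^2/16·cos²(3*π/2·x), and each of sin², cos² integrates to L/2 = 1/3 over (0, 2/3).
∫_0^2/3 u² dx = 1/12, so ||u||_L² = sqrt(3)/6.
∫_0^2/3 (u')² dx = 3*π^2/16, so ||u'||_L² = sqrt(3)*π/4.
Ratio ||u||_L² / ||u'||_L² = 2/(3*π).
Sharp Poincaré constant on H^1_0(0, 2/3) is C_P = L/π = 2/(3*π), achieved by sin(3*π/2·x).
This is the k = 1 eigenfunction (up to amplitude), so the ratio equals the sharp Poincaré constant exactly.


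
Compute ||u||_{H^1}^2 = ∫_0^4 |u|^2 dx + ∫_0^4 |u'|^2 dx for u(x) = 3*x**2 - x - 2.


||u||_{H^1}^2 = 29228/15

The H^1 norm (squared) on an interval (0, L) is
  ||u||_{H^1}^2 = ∫_0^L u(x)^2 dx + ∫_0^L u'(x)^2 dx.
Compute u'(x) = 6*x - 1.
Then u(x)^2 = 9*x**4 - 6*x**3 - 11*x**2 + 4*x + 4 and u'(x)^2 = 36*x**2 - 12*x + 1.
Integrate each monomial from 0 to 4 using ∫_0^4 c·x^n dx = c·4^(n+1)/(n+1):
  ∫_0^4 u(x)^2 dx = ∫_0^4 (9*x^4 - 6*x^3 - 11*x^2 + 4*x + 4) dx. Term by term:
    ∫_0^4 9*x^4 dx = 9216/5;  ∫_0^4 -6*x^3 dx = -384;  ∫_0^4 -11*x^2 dx = -704/3;
    ∫_0^4 4*x dx = 32;  ∫_0^4 4 dx = 16.
  Sum: 9216/5 − 384 − 704/3 + 32 + 16 = 19088/15.
  ∫_0^4 u'(x)^2 dx = ∫_0^4 (36*x^2 - 12*x + 1) dx. Term by term:
    ∫_0^4 36*x^2 dx = 768;  ∫_0^4 -12*x dx = -96;  ∫_0^4 1 dx = 4.
  Sum: 768 − 96 + 4 = 676.
Adding: ||u||_{H^1}^2 = 19088/15 + 676 = 29228/15.


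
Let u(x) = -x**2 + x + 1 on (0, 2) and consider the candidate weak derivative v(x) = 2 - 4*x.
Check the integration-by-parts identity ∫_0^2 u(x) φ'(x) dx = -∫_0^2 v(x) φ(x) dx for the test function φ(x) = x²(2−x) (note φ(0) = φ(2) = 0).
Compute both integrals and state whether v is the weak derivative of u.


LHS = 28/15, RHS = 56/15. No, v is not the weak derivative of u.

u(x) = -x**2 + x + 1, classical derivative u'(x) = 1 - 2*x.
φ(x) = x²(2−x), so φ'(x) = x*(4 - 3*x).
Note φ(0) = φ(2) = 0, so the boundary term u·φ vanishes.
LHS = ∫_0^2 u(x) φ'(x) dx = ∫_0^2 (3*x^4 - 7*x^3 + x^2 + 4*x) dx. Term by term:
  ∫_0^2 3*x^4 dx = 96/5;  ∫_0^2 -7*x^3 dx = -28;  ∫_0^2 x^2 dx = 8/3;
  ∫_0^2 4*x dx = 8.
Sum: 96/5 − 28 + 8/3 + 8 = 28/15.
So LHS = 28/15.
∫_0^2 v(x) φ(x) dx = ∫_0^2 (4*x^4 - 10*x^3 + 4*x^2) dx. Term by term:
  ∫_0^2 4*x^4 dx = 128/5;  ∫_0^2 -10*x^3 dx = -40;  ∫_0^2 4*x^2 dx = 32/3.
Sum: 128/5 − 40 + 32/3 = -56/15.
So RHS = -∫_0^2 v(x) φ(x) dx = 56/15.
LHS − RHS = -28/15 ≠ 0, so the identity fails.
(For a valid weak derivative the identity must hold for EVERY test function, in particular this one. The failure shows v is NOT the weak derivative of u.)
Correct weak derivative would be u'(x) = 1 - 2*x.


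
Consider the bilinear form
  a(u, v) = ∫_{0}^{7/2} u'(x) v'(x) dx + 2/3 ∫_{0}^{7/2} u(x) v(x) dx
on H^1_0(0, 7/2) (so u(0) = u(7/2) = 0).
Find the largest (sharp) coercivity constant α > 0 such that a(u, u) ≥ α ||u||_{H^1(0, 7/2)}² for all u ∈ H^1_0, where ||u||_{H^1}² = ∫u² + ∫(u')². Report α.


α = 2*(49 + 6*π^2)/(3*(4*π^2 + 49))

Coercivity of a(·,·) on H^1_0(0, 7/2) means a(u, u) ≥ α ||u||_{H^1}² for every u ∈ H^1_0.
The interval has length L = 7/2, and Poincaré/coercivity depend only on L. Here a(u, u) = ∫(u')² + (2/3)·∫u².
Here 0 < c = 2/3 < 1. The condition a(u,u) ≥ α||u||_{H^1}² reads (1−α)∫(u')² ≥ (α−c)∫u². Any admissible α is ≤ 1 (rapidly oscillating u have ∫u²/∫(u')² → 0), and α = 1 would force 0 ≥ (1−c)∫u², impossible since c < 1; so 1−α > 0. By the sharp Poincaré inequality on H^1_0 of an interval of length L, ∫(u')² ≥ (π/L)²∫u² with equality for the first sine mode sin(π(x−x₀)/L) (x₀ the left endpoint), so the inequality holds for all u iff (1−α)(π/L)² ≥ α − c, i.e. α ≤ ((π/L)² + c)/((π/L)² + 1) = (1 + c(L/π)²)/(1 + (L/π)²). With (π/L)² = 4*π^2/49 and c = 2/3, the largest admissible constant is α = ((π/L)² + c)/((π/L)² + 1).
Simplifying, α = 2*(49 + 6*π^2)/(3*(4*π^2 + 49)).


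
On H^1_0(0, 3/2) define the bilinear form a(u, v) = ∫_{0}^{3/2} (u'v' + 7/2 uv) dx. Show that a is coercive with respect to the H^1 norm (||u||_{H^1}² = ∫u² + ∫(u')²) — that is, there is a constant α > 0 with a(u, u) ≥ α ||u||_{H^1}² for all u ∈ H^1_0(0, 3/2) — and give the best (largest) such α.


α = 1

Coercivity of a(·,·) on H^1_0(0, 3/2) means a(u, u) ≥ α ||u||_{H^1}² for every u ∈ H^1_0.
The interval has length L = 3/2, and Poincaré/coercivity depend only on L. Here a(u, u) = ∫(u')² + (7/2)·∫u².
Here c = 7/2 ≥ 1, so a(u,u) = ∫(u')² + c∫u² ≥ ∫(u')² + ∫u² = ||u||_{H^1}², i.e. α = 1 works. No larger α is possible: a(u,u) ≥ α||u||_{H^1}² means (1−α)∫(u')² ≥ (α−c)∫u², and for the modes u_n = sin(nπ(x−x₀)/L) (x₀ the left endpoint) one has ∫u_n²/∫(u_n')² = (L/(nπ))² → 0, so a(u_n,u_n)/||u_n||_{H^1}² → 1. Hence the optimal constant is α = 1.
Therefore α = 1.


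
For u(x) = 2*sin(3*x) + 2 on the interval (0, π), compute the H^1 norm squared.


||u||_{H^1(0,π)}^2 = 16/3 + 24*π

u'(x) = 6*cos(3*x).
Expand u² and (u')² and integrate term by term on (0, π), using: for integers n ≥ 1, ∫_0^π sin²(nx) dx = ∫_0^π cos²(nx) dx = π/2; for n ≠ n', ∫_0^π sin(nx)sin(n'x) dx = ∫_0^π cos(nx)cos(n'x) dx = 0; and by product-to-sum, ∫_0^π sin(nx)cos(n'x) dx = ½∫_0^π [sin((n+n')x) + sin((n−n')x)] dx, which is 0 when n+n' is even and 2n/(n²−n'²) when n+n' is odd (it need not vanish on (0, π)). For the constant mode: ∫_0^π 1 dx = π, ∫_0^π cos(nx) dx = 0, ∫_0^π sin(nx) dx = (1−(−1)^n)/n.
  u² squared terms: (2)²·∫1 dx = 4·π = 4*π;  (2)²·∫sin(3x)² dx = 4·π/2 = 2*π.
  u² cross terms: 2·(2)·(2)·∫1·sin(3x) dx = 8·(2/3) = 16/3.
  So ∫_0^π u² dx = 4*π + 2*π + 16/3 = 16/3 + 6*π.
  (u')² squared terms: (6)²·∫cos(3x)² dx = 36·π/2 = 18*π.
  So ∫_0^π (u')² dx = 18*π.
||u||_{H^1}^2 = (16/3 + 6*π) + (18*π) = 16/3 + 24*π.


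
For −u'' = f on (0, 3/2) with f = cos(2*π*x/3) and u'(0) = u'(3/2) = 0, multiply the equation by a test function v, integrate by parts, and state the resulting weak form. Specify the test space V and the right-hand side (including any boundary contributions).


V = H^1(0, 3/2) (no boundary constraint on v; u is determined up to an additive constant); weak form: ∫_0^3/2 u'v' dx = ∫_0^3/2 (cos(2*π*x/3)) v dx for all v ∈ V.

Multiply both sides by a test function v and integrate from 0 to 3/2:
  ∫_0^3/2 −u''(x) v(x) dx = ∫_0^3/2 f(x) v(x) dx.
Integrate the LHS by parts once:
  ∫_0^3/2 −u'' v dx = −[u'(x) v(x)]_0^3/2 + ∫_0^3/2 u'(x) v'(x) dx.
Thus ∫_0^3/2 u'(x) v'(x) dx = ∫_0^3/2 f(x) v(x) dx + [u'(x) v(x)]_0^3/2.
Choose V so that boundary terms are either known or forced to vanish.
u has homogeneous Neumann: u'(0) = u'(3/2) = 0. So [u' v]_0^3/2 = 0·v(3/2) − 0·v(0) = 0 for any v; take V = H^1(0, 3/2).
Weak formulation: find u (satisfying any essential BC) such that ∫_0^3/2 u'(x) v'(x) dx = ∫_0^3/2 f v dx for all v ∈ V (homogeneous Neumann, so boundary terms vanish).
Substituting f(x) = cos(2*π*x/3), the right-hand side is ∫_0^3/2 (cos(2*π*x/3)) v dx.
Compatibility check (pure Neumann): taking v ≡ 1 ∈ V gives 0 = ∫_0^3/2 f dx + (0) − (0), i.e. ∫_0^3/2 f dx must equal u'(0) − u'(3/2) = 0. Indeed ∫_0^3/2 (cos(2*π*x/3)) dx = 0, so the data are compatible. The solution is then unique only up to an additive constant (fix it e.g. by requiring ∫_0^3/2 u dx = 0).


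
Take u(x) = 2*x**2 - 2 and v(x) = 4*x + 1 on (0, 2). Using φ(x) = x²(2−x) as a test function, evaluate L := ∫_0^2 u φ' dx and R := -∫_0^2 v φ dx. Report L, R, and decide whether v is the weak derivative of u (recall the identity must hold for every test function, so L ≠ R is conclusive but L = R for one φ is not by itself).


LHS = -32/5, RHS = -116/15. No, v is not the weak derivative of u.

u(x) = 2*x**2 - 2, classical derivative u'(x) = 4*x.
φ(x) = x²(2−x), so φ'(x) = x*(4 - 3*x).
Note φ(0) = φ(2) = 0, so the boundary term u·φ vanishes.
LHS = ∫_0^2 u(x) φ'(x) dx = ∫_0^2 (-6*x^4 + 8*x^3 + 6*x^2 - 8*x) dx. Term by term:
  ∫_0^2 -6*x^4 dx = -192/5;  ∫_0^2 8*x^3 dx = 32;  ∫_0^2 6*x^2 dx = 16;
  ∫_0^2 -8*x dx = -16.
Sum: -192/5 + 32 + 16 − 16 = -32/5.
So LHS = -32/5.
∫_0^2 v(x) φ(x) dx = ∫_0^2 (-4*x^4 + 7*x^3 + 2*x^2) dx. Term by term:
  ∫_0^2 -4*x^4 dx = -128/5;  ∫_0^2 7*x^3 dx = 28;  ∫_0^2 2*x^2 dx = 16/3.
Sum: -128/5 + 28 + 16/3 = 116/15.
So RHS = -∫_0^2 v(x) φ(x) dx = -116/15.
LHS − RHS = 4/3 ≠ 0, so the identity fails.
(For a valid weak derivative the identity must hold for EVERY test function, in particular this one. The failure shows v is NOT the weak derivative of u.)
Correct weak derivative would be u'(x) = 4*x.


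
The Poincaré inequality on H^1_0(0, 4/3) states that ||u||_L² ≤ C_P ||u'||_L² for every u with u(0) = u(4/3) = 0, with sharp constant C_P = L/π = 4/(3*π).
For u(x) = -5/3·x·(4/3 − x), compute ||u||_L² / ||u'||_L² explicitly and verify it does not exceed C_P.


||u||_L² / ||u'||_L² = 2*sqrt(10)/15 < C_P = 4/(3*π).

u(x) = -5/3·x·(4/3 − x), so u'(x) = 10*x/3 - 20/9.
u(x) = -5/3·x·(4/3 − x) vanishes at x = 0 and x = 4/3, so u ∈ H^1_0(0, 4/3). Differentiate via the product rule and integrate the resulting polynomials term by term.
  ∫_0^4/3 u² dx = ∫_0^4/3 (25*x^4/9 - 200*x^3/27 + 400*x^2/81) dx. Term by term:
    ∫_0^4/3 25*x^4/9 dx = 5120/2187;  ∫_0^4/3 -200*x^3/27 dx = -12800/2187;  ∫_0^4/3 400*x^2/81 dx = 25600/6561.
  Sum: 5120/2187 − 12800/2187 + 25600/6561 = 2560/6561.
  ∫_0^4/3 (u')² dx = ∫_0^4/3 (100*x^2/9 - 400*x/27 + 400/81) dx. Term by term:
    ∫_0^4/3 100*x^2/9 dx = 6400/729;  ∫_0^4/3 -400*x/27 dx = -3200/243;  ∫_0^4/3 400/81 dx = 1600/243.
  Sum: 6400/729 − 3200/243 + 1600/243 = 1600/729.
∫_0^4/3 u² dx = 2560/6561, so ||u||_L² = 16*sqrt(10)/81.
∫_0^4/3 (u')² dx = 1600/729, so ||u'||_L² = 40/27.
Ratio ||u||_L² / ||u'||_L² = 2*sqrt(10)/15.
Sharp Poincaré constant on H^1_0(0, 4/3) is C_P = L/π = 4/(3*π), achieved by sin(3*π/4·x).
A polynomial bump cannot attain the sharp Poincaré constant (only the first sine eigenfunction does), so the ratio is strictly less than C_P, consistent with ||u||_L² ≤ C_P ||u'||_L².


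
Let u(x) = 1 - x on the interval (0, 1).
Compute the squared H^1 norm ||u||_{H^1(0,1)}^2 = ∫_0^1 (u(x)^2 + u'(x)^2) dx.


||u||_{H^1}^2 = 4/3

The H^1 norm (squared) on an interval (0, L) is
  ||u||_{H^1}^2 = ∫_0^L u(x)^2 dx + ∫_0^L u'(x)^2 dx.
Compute u'(x) = -1.
Then u(x)^2 = x**2 - 2*x + 1 and u'(x)^2 = 1.
Integrate each monomial from 0 to 1 using ∫_0^1 c·x^n dx = c·1^(n+1)/(n+1):
  ∫_0^1 u(x)^2 dx = ∫_0^1 (x^2 - 2*x + 1) dx. Term by term:
    ∫_0^1 x^2 dx = 1/3;  ∫_0^1 -2*x dx = -1;  ∫_0^1 1 dx = 1.
  Sum: 1/3 − 1 + 1 = 1/3.
  ∫_0^1 u'(x)^2 dx = ∫_0^1 (1) dx. Term by term:
    ∫_0^1 1 dx = 1.
Adding: ||u||_{H^1}^2 = 1/3 + 1 = 4/3.


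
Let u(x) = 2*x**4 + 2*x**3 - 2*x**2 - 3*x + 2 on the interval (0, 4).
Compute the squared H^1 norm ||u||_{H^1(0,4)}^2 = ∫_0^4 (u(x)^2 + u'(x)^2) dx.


||u||_{H^1}^2 = 114504284/315

The H^1 norm (squared) on an interval (0, L) is
  ||u||_{H^1}^2 = ∫_0^L u(x)^2 dx + ∫_0^L u'(x)^2 dx.
Compute u'(x) = 8*x**3 + 6*x**2 - 4*x - 3.
Then u(x)^2 = 4*x**8 + 8*x**7 - 4*x**6 - 20*x**5 + 20*x**3 + x**2 - 12*x + 4 and u'(x)^2 = 64*x**6 + 96*x**5 - 28*x**4 - 96*x**3 - 20*x**2 + 24*x + 9.
Integrate each monomial from 0 to 4 using ∫_0^4 c·x^n dx = c·4^(n+1)/(n+1):
  ∫_0^4 u(x)^2 dx = ∫_0^4 (4*x^8 + 8*x^7 - 4*x^6 - 20*x^5 + 20*x^3 + x^2 - 12*x + 4) dx. Term by term:
    ∫_0^4 4*x^8 dx = 1048576/9;  ∫_0^4 8*x^7 dx = 65536;  ∫_0^4 -4*x^6 dx = -65536/7;
    ∫_0^4 -20*x^5 dx = -40960/3;  ∫_0^4 20*x^3 dx = 1280;  ∫_0^4 x^2 dx = 64/3;
    ∫_0^4 -12*x dx = -96;  ∫_0^4 4 dx = 16.
  Sum: 1048576/9 + 65536 − 65536/7 − 40960/3 + 1280 + 64/3 − 96 + 16 = 10095760/63.
  ∫_0^4 u'(x)^2 dx = ∫_0^4 (64*x^6 + 96*x^5 - 28*x^4 - 96*x^3 - 20*x^2 + 24*x + 9) dx. Term by term:
    ∫_0^4 64*x^6 dx = 1048576/7;  ∫_0^4 96*x^5 dx = 65536;  ∫_0^4 -28*x^4 dx = -28672/5;
    ∫_0^4 -96*x^3 dx = -6144;  ∫_0^4 -20*x^2 dx = -1280/3;  ∫_0^4 24*x dx = 192;
    ∫_0^4 9 dx = 36.
  Sum: 1048576/7 + 65536 − 28672/5 − 6144 − 1280/3 + 192 + 36 = 21341828/105.
Adding: ||u||_{H^1}^2 = 10095760/63 + 21341828/105 = 114504284/315.


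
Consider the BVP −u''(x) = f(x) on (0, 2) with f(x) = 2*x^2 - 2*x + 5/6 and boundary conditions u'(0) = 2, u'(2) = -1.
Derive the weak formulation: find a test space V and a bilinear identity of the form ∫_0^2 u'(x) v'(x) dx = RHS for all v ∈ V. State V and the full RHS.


V = H^1(0, 2) (v unrestricted at boundary; u is determined up to an additive constant); weak form: ∫_0^2 u'v' dx = ∫_0^2 (2*x^2 - 2*x + 5/6) v dx − v(2) − 2·v(0) for all v ∈ V.

Multiply both sides by a test function v and integrate from 0 to 2:
  ∫_0^2 −u''(x) v(x) dx = ∫_0^2 f(x) v(x) dx.
Integrate the LHS by parts once:
  ∫_0^2 −u'' v dx = −[u'(x) v(x)]_0^2 + ∫_0^2 u'(x) v'(x) dx.
Thus ∫_0^2 u'(x) v'(x) dx = ∫_0^2 f(x) v(x) dx + [u'(x) v(x)]_0^2.
Choose V so that boundary terms are either known or forced to vanish.
u has inhomogeneous Neumann u'(0) = 2, u'(2) = -1. [u' v]_0^2 = (-1)·v(2) − (2)·v(0) = − v(2) − 2·v(0). Take V = H^1(0, 2); boundary term becomes part of RHS.
Weak formulation: find u (satisfying any essential BC) such that ∫_0^2 u'(x) v'(x) dx = ∫_0^2 f v dx − v(2) − 2·v(0) for all v ∈ V (Neumann data are natural BCs: they enter the RHS as boundary terms).
Substituting f(x) = 2*x^2 - 2*x + 5/6, the right-hand side is ∫_0^2 (2*x^2 - 2*x + 5/6) v dx − v(2) − 2·v(0).
Compatibility check (pure Neumann): taking v ≡ 1 ∈ V gives 0 = ∫_0^2 f dx + (-1) − (2), i.e. ∫_0^2 f dx must equal u'(0) − u'(2) = 3. Indeed ∫_0^2 (2*x^2 - 2*x + 5/6) dx = 3, so the data are compatible. The solution is then unique only up to an additive constant (fix it e.g. by requiring ∫_0^2 u dx = 0).


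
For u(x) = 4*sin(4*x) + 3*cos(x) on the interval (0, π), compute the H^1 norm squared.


||u||_{H^1(0,π)}^2 = 128/5 + 145*π

u'(x) = -3*sin(x) + 16*cos(4*x).
Expand u² and (u')² and integrate term by term on (0, π), using: for integers n ≥ 1, ∫_0^π sin²(nx) dx = ∫_0^π cos²(nx) dx = π/2; for n ≠ n', ∫_0^π sin(nx)sin(n'x) dx = ∫_0^π cos(nx)cos(n'x) dx = 0; and by product-to-sum, ∫_0^π sin(nx)cos(n'x) dx = ½∫_0^π [sin((n+n')x) + sin((n−n')x)] dx, which is 0 when n+n' is even and 2n/(n²−n'²) when n+n' is odd (it need not vanish on (0, π)).
  u² squared terms: (3)²·∫cos(x)² dx = 9·π/2 = 9*π/2;  (4)²·∫sin(4x)² dx = 16·π/2 = 8*π.
  u² cross terms: 2·(3)·(4)·∫cos(x)·sin(4x) dx = 24·(8/15) = 64/5.
  So ∫_0^π u² dx = 9*π/2 + 8*π + 64/5 = 64/5 + 25*π/2.
  (u')² squared terms: (-3)²·∫sin(x)² dx = 9·π/2 = 9*π/2;  (16)²·∫cos(4x)² dx = 256·π/2 = 128*π.
  (u')² cross terms: 2·(-3)·(16)·∫sin(x)·cos(4x) dx = -96·(-2/15) = 64/5.
  So ∫_0^π (u')² dx = 9*π/2 + 128*π + 64/5 = 64/5 + 265*π/2.
||u||_{H^1}^2 = (64/5 + 25*π/2) + (64/5 + 265*π/2) = 128/5 + 145*π.


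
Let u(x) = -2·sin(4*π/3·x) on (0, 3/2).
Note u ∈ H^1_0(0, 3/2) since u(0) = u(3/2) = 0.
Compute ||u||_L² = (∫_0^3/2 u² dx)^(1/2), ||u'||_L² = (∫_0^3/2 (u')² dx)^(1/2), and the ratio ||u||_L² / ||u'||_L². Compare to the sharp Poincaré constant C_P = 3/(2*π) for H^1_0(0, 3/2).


||u||_L² / ||u'||_L² = 3/(4*π) < C_P = 3/(2*π).

u(x) = -2·sin(4*π/3·x), so u'(x) = -8*π*cos(4*π*x/3)/3.
Writing u(x) = A·sin(kπx/L) with A = -2 and k = 2, use ∫_0^L sin²(kπx/L) dx = L/2 and ∫_0^L cos²(kπx/L) dx = L/2.
u² = 4·sin²(4*π/3·x) and (u')² = 64*π^2/9·cos²(4*π/3·x), and each of sin², cos² integrates to L/2 = 3/4 over (0, 3/2).
∫_0^3/2 u² dx = 3, so ||u||_L² = sqrt(3).
∫_0^3/2 (u')² dx = 16*π^2/3, so ||u'||_L² = 4*sqrt(3)*π/3.
Ratio ||u||_L² / ||u'||_L² = 3/(4*π).
Sharp Poincaré constant on H^1_0(0, 3/2) is C_P = L/π = 3/(2*π), achieved by sin(2*π/3·x).
This is the k = 2 harmonic; the ratio L/(kπ) is strictly less than C_P = L/π, consistent with the sharp inequality ||u||_L² ≤ C_P ||u'||_L².


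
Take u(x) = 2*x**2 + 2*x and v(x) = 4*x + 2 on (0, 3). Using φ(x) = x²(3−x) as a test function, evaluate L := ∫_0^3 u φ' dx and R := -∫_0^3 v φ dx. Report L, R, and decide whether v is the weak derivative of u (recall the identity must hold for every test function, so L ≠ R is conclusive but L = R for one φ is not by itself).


LHS = -621/10, RHS = -621/10. Yes, v = u' weakly.

u(x) = 2*x**2 + 2*x, classical derivative u'(x) = 4*x + 2.
φ(x) = x²(3−x), so φ'(x) = 3*x*(2 - x).
Note φ(0) = φ(3) = 0, so the boundary term u·φ vanishes.
LHS = ∫_0^3 u(x) φ'(x) dx = ∫_0^3 (-6*x^4 + 6*x^3 + 12*x^2) dx. Term by term:
  ∫_0^3 -6*x^4 dx = -1458/5;  ∫_0^3 6*x^3 dx = 243/2;  ∫_0^3 12*x^2 dx = 108.
Sum: -1458/5 + 243/2 + 108 = -621/10.
So LHS = -621/10.
∫_0^3 v(x) φ(x) dx = ∫_0^3 (-4*x^4 + 10*x^3 + 6*x^2) dx. Term by term:
  ∫_0^3 -4*x^4 dx = -972/5;  ∫_0^3 10*x^3 dx = 405/2;  ∫_0^3 6*x^2 dx = 54.
Sum: -972/5 + 405/2 + 54 = 621/10.
So RHS = -∫_0^3 v(x) φ(x) dx = -621/10.
LHS = RHS, so the identity holds for this test φ.
Moreover u is smooth here and v(x) = u'(x) = 4*x + 2 pointwise, so the identity holds for every test function. Hence v is the weak derivative of u.
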